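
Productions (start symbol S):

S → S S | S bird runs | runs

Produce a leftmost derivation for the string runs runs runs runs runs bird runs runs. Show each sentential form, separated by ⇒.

S ⇒ S S ⇒ S bird runs S ⇒ S S bird runs S ⇒ S S S bird runs S ⇒ S S S S bird runs S ⇒ runs S S S bird runs S ⇒ runs S S S S bird runs S ⇒ runs runs S S S bird runs S ⇒ runs runs runs S S bird runs S ⇒ runs runs runs runs S bird runs S ⇒ runs runs runs runs runs bird runs S ⇒ runs runs runs runs runs bird runs runs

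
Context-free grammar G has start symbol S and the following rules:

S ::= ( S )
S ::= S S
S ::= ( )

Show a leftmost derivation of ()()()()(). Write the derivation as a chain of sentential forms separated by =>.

S => SS   [S ::= S S]
SS => ()S   [S ::= ( )]
()S => ()SS   [S ::= S S]
()SS => ()SSS   [S ::= S S]
()SSS => ()()SS   [S ::= ( )]
()()SS => ()()()S   [S ::= ( )]
()()()S => ()()()SS   [S ::= S S]
()()()SS => ()()()()S   [S ::= ( )]
()()()()S => ()()()()()   [S ::= ( )]

S => SS => ()S => ()SS => ()SSS => ()()SS => ()()()S => ()()()SS => ()()()()S => ()()()()()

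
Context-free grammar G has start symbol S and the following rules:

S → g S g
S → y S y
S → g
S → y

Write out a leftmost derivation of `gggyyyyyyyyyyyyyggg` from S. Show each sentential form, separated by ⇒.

S ⇒ gSg ⇒ ggSgg ⇒ gggSggg ⇒ gggySyggg ⇒ gggyySyyggg ⇒ gggyyySyyyggg ⇒ gggyyyySyyyyggg ⇒ gggyyyyySyyyyyggg ⇒ gggyyyyyySyyyyyyggg ⇒ gggyyyyyyyyyyyyyggg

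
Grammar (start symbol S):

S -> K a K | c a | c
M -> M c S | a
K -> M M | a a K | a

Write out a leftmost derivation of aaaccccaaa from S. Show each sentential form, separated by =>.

S => KaK   [S -> K a K]
KaK => aaKaK   [K -> a a K]
aaKaK => aaMMaK   [K -> M M]
aaMMaK => aaMcSMaK   [M -> M c S]
aaMcSMaK => aaMcScSMaK   [M -> M c S]
aaMcScSMaK => aaacScSMaK   [M -> a]
aaacScSMaK => aaacccSMaK   [S -> c]
aaacccSMaK => aaaccccMaK   [S -> c]
aaaccccMaK => aaaccccaaK   [M -> a]
aaaccccaaK => aaaccccaaa   [K -> a]

S=>KaK=>aaKaK=>aaMMaK=>aaMcSMaK=>aaMcScSMaK=>aaacScSMaK=>aaacccSMaK=>aaaccccMaK=>aaaccccaaK=>aaaccccaaa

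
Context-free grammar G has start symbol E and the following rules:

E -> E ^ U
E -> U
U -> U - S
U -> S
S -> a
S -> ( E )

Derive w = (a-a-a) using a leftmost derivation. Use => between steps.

E => U => S => (E) => (U) => (U-S) => (U-S-S) => (S-S-S) => (a-S-S) => (a-a-S) => (a-a-a)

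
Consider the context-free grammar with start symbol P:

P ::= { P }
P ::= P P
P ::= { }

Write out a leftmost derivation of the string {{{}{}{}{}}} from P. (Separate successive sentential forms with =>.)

P => {P} => {{P}} => {{PP}} => {{PPP}} => {{PPPP}} => {{{}PPP}} => {{{}{}PP}} => {{{}{}{}P}} => {{{}{}{}{}}}

P => {P}   [P ::= { P }]
{P} => {{P}}   [P ::= { P }]
{{P}} => {{PP}}   [P ::= P P]
{{PP}} => {{PPP}}   [P ::= P P]
{{PPP}} => {{PPPP}}   [P ::= P P]
{{PPPP}} => {{{}PPP}}   [P ::= { }]
{{{}PPP}} => {{{}{}PP}}   [P ::= { }]
{{{}{}PP}} => {{{}{}{}P}}   [P ::= { }]
{{{}{}{}P}} => {{{}{}{}{}}}   [P ::= { }]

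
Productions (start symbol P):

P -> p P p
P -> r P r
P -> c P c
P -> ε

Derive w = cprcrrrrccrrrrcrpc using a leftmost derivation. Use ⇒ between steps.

P ⇒ cPc   [P -> c P c]
cPc ⇒ cpPpc   [P -> p P p]
cpPpc ⇒ cprPrpc   [P -> r P r]
cprPrpc ⇒ cprcPcrpc   [P -> c P c]
cprcPcrpc ⇒ cprcrPrcrpc   [P -> r P r]
cprcrPrcrpc ⇒ cprcrrPrrcrpc   [P -> r P r]
cprcrrPrrcrpc ⇒ cprcrrrPrrrcrpc   [P -> r P r]
cprcrrrPrrrcrpc ⇒ cprcrrrrPrrrrcrpc   [P -> r P r]
cprcrrrrPrrrrcrpc ⇒ cprcrrrrcPcrrrrcrpc   [P -> c P c]
cprcrrrrcPcrrrrcrpc ⇒ cprcrrrrccrrrrcrpc   [P -> ε]

P⇒cPc⇒cpPpc⇒cprPrpc⇒cprcPcrpc⇒cprcrPrcrpc⇒cprcrrPrrcrpc⇒cprcrrrPrrrcrpc⇒cprcrrrrPrrrrcrpc⇒cprcrrrrcPcrrrrcrpc⇒cprcrrrrccrrrrcrpc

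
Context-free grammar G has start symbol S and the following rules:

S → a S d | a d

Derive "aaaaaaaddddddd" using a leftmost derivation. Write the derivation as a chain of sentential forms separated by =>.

S => aSd => aaSdd => aaaSddd => aaaaSdddd => aaaaaSddddd => aaaaaaSdddddd => aaaaaaaddddddd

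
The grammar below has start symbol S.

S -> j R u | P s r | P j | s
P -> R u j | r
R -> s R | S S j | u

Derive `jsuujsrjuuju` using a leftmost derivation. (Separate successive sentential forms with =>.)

S=>jRu=>jsRu=>jsSSju=>jsPsrSju=>jsRujsrSju=>jsuujsrSju=>jsuujsrjRuju=>jsuujsrjuuju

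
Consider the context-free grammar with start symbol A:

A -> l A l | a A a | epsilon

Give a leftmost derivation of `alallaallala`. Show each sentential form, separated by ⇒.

A ⇒ aAa ⇒ alAla ⇒ alaAala ⇒ alalAlala ⇒ alallAllala ⇒ alallaAallala ⇒ alallaallala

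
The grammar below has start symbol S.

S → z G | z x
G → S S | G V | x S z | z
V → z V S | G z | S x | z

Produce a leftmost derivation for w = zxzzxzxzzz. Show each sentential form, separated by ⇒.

S ⇒ zG ⇒ zGV ⇒ zGVV ⇒ zxSzVV ⇒ zxzGzVV ⇒ zxzSSzVV ⇒ zxzzxSzVV ⇒ zxzzxzxzVV ⇒ zxzzxzxzzV ⇒ zxzzxzxzzz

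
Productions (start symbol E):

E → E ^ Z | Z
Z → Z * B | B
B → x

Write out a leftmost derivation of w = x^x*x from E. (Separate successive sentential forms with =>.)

E => E^Z => Z^Z => B^Z => x^Z => x^Z*B => x^B*B => x^x*B => x^x*x

E => E^Z   [E → E ^ Z]
E^Z => Z^Z   [E → Z]
Z^Z => B^Z   [Z → B]
B^Z => x^Z   [B → x]
x^Z => x^Z*B   [Z → Z * B]
x^Z*B => x^B*B   [Z → B]
x^B*B => x^x*B   [B → x]
x^x*B => x^x*x   [B → x]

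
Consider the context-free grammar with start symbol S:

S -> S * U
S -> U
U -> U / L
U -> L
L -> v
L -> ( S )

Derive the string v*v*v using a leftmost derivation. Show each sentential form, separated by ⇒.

S ⇒ S*U ⇒ S*U*U ⇒ U*U*U ⇒ L*U*U ⇒ v*U*U ⇒ v*L*U ⇒ v*v*U ⇒ v*v*L ⇒ v*v*v

S ⇒ S*U   [S -> S * U]
S*U ⇒ S*U*U   [S -> S * U]
S*U*U ⇒ U*U*U   [S -> U]
U*U*U ⇒ L*U*U   [U -> L]
L*U*U ⇒ v*U*U   [L -> v]
v*U*U ⇒ v*L*U   [U -> L]
v*L*U ⇒ v*v*U   [L -> v]
v*v*U ⇒ v*v*L   [U -> L]
v*v*L ⇒ v*v*v   [L -> v]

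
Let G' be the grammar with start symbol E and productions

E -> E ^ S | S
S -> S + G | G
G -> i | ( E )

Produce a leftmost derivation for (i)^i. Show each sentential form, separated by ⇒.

E ⇒ E^S   [E -> E ^ S]
E^S ⇒ S^S   [E -> S]
S^S ⇒ G^S   [S -> G]
G^S ⇒ (E)^S   [G -> ( E )]
(E)^S ⇒ (S)^S   [E -> S]
(S)^S ⇒ (G)^S   [S -> G]
(G)^S ⇒ (i)^S   [G -> i]
(i)^S ⇒ (i)^G   [S -> G]
(i)^G ⇒ (i)^i   [G -> i]

E ⇒ E^S ⇒ S^S ⇒ G^S ⇒ (E)^S ⇒ (S)^S ⇒ (G)^S ⇒ (i)^S ⇒ (i)^G ⇒ (i)^i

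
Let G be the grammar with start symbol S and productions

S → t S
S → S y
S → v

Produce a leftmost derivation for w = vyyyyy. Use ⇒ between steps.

S ⇒ Sy   [S → S y]
Sy ⇒ Syy   [S → S y]
Syy ⇒ Syyy   [S → S y]
Syyy ⇒ Syyyy   [S → S y]
Syyyy ⇒ Syyyyy   [S → S y]
Syyyyy ⇒ vyyyyy   [S → v]

S ⇒ Sy ⇒ Syy ⇒ Syyy ⇒ Syyyy ⇒ Syyyyy ⇒ vyyyyy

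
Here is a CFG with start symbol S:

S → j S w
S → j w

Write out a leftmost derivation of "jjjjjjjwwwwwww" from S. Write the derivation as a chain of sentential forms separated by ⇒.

S ⇒ jSw ⇒ jjSww ⇒ jjjSwww ⇒ jjjjSwwww ⇒ jjjjjSwwwww ⇒ jjjjjjSwwwwww ⇒ jjjjjjjwwwwwww

S ⇒ jSw   [S → j S w]
jSw ⇒ jjSww   [S → j S w]
jjSww ⇒ jjjSwww   [S → j S w]
jjjSwww ⇒ jjjjSwwww   [S → j S w]
jjjjSwwww ⇒ jjjjjSwwwww   [S → j S w]
jjjjjSwwwww ⇒ jjjjjjSwwwwww   [S → j S w]
jjjjjjSwwwwww ⇒ jjjjjjjwwwwwww   [S → j w]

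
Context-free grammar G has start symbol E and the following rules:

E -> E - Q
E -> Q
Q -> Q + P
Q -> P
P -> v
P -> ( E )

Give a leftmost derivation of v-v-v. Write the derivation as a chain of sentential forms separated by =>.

E => E-Q   [E -> E - Q]
E-Q => E-Q-Q   [E -> E - Q]
E-Q-Q => Q-Q-Q   [E -> Q]
Q-Q-Q => P-Q-Q   [Q -> P]
P-Q-Q => v-Q-Q   [P -> v]
v-Q-Q => v-P-Q   [Q -> P]
v-P-Q => v-v-Q   [P -> v]
v-v-Q => v-v-P   [Q -> P]
v-v-P => v-v-v   [P -> v]

E => E-Q => E-Q-Q => Q-Q-Q => P-Q-Q => v-Q-Q => v-P-Q => v-v-Q => v-v-P => v-v-v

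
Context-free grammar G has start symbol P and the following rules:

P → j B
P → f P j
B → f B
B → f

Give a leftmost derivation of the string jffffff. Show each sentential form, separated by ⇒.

P ⇒ jB   [P → j B]
jB ⇒ jfB   [B → f B]
jfB ⇒ jffB   [B → f B]
jffB ⇒ jfffB   [B → f B]
jfffB ⇒ jffffB   [B → f B]
jffffB ⇒ jfffffB   [B → f B]
jfffffB ⇒ jffffff   [B → f]

P ⇒ jB ⇒ jfB ⇒ jffB ⇒ jfffB ⇒ jffffB ⇒ jfffffB ⇒ jffffff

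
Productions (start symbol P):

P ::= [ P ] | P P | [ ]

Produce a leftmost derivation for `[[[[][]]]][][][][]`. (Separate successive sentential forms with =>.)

P => PP => PPP => PPPP => PPPPP => [P]PPPP => [[P]]PPPP => [[[P]]]PPPP => [[[PP]]]PPPP => [[[[]P]]]PPPP => [[[[][]]]]PPPP => [[[[][]]]][]PPP => [[[[][]]]][][]PP => [[[[][]]]][][][]P => [[[[][]]]][][][][]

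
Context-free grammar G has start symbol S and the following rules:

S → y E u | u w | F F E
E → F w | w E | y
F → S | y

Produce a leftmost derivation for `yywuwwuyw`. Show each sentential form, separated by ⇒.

S ⇒ FFE   [S → F F E]
FFE ⇒ yFE   [F → y]
yFE ⇒ ySE   [F → S]
ySE ⇒ yyEuE   [S → y E u]
yyEuE ⇒ yywEuE   [E → w E]
yywEuE ⇒ yywFwuE   [E → F w]
yywFwuE ⇒ yywSwuE   [F → S]
yywSwuE ⇒ yywuwwuE   [S → u w]
yywuwwuE ⇒ yywuwwuFw   [E → F w]
yywuwwuFw ⇒ yywuwwuyw   [F → y]

S ⇒ FFE ⇒ yFE ⇒ ySE ⇒ yyEuE ⇒ yywEuE ⇒ yywFwuE ⇒ yywSwuE ⇒ yywuwwuE ⇒ yywuwwuFw ⇒ yywuwwuyw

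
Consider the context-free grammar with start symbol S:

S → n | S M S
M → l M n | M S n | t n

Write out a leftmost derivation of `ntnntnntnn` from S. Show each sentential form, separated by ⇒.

S ⇒ SMS   [S → S M S]
SMS ⇒ SMSMS   [S → S M S]
SMSMS ⇒ SMSMSMS   [S → S M S]
SMSMSMS ⇒ nMSMSMS   [S → n]
nMSMSMS ⇒ ntnSMSMS   [M → t n]
ntnSMSMS ⇒ ntnnMSMS   [S → n]
ntnnMSMS ⇒ ntnntnSMS   [M → t n]
ntnntnSMS ⇒ ntnntnnMS   [S → n]
ntnntnnMS ⇒ ntnntnntnS   [M → t n]
ntnntnntnS ⇒ ntnntnntnn   [S → n]

S⇒SMS⇒SMSMS⇒SMSMSMS⇒nMSMSMS⇒ntnSMSMS⇒ntnnMSMS⇒ntnntnSMS⇒ntnntnnMS⇒ntnntnntnS⇒ntnntnntnn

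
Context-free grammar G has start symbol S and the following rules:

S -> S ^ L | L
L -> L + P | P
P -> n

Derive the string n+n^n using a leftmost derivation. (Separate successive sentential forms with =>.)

S => S^L => L^L => L+P^L => P+P^L => n+P^L => n+n^L => n+n^P => n+n^n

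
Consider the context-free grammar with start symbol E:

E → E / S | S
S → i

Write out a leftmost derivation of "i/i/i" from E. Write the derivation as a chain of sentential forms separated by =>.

E => E/S => E/S/S => S/S/S => i/S/S => i/i/S => i/i/i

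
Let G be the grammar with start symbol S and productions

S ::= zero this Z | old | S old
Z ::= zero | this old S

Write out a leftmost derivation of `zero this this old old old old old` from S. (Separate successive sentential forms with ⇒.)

S ⇒ S old ⇒ S old old ⇒ zero this Z old old ⇒ zero this this old S old old ⇒ zero this this old S old old old ⇒ zero this this old old old old old

S ⇒ S old   [S ::= S old]
S old ⇒ S old old   [S ::= S old]
S old old ⇒ zero this Z old old   [S ::= zero this Z]
zero this Z old old ⇒ zero this this old S old old   [Z ::= this old S]
zero this this old S old old ⇒ zero this this old S old old old   [S ::= S old]
zero this this old S old old old ⇒ zero this this old old old old old   [S ::= old]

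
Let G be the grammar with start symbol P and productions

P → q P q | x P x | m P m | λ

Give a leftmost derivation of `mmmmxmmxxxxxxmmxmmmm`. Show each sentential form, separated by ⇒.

P ⇒ mPm ⇒ mmPmm ⇒ mmmPmmm ⇒ mmmmPmmmm ⇒ mmmmxPxmmmm ⇒ mmmmxmPmxmmmm ⇒ mmmmxmmPmmxmmmm ⇒ mmmmxmmxPxmmxmmmm ⇒ mmmmxmmxxPxxmmxmmmm ⇒ mmmmxmmxxxPxxxmmxmmmm ⇒ mmmmxmmxxxxxxmmxmmmm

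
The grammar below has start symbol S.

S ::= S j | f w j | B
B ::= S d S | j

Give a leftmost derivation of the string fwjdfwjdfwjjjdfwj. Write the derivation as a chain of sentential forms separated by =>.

S=>B=>SdS=>SjdS=>SjjdS=>BjjdS=>SdSjjdS=>fwjdSjjdS=>fwjdBjjdS=>fwjdSdSjjdS=>fwjdfwjdSjjdS=>fwjdfwjdfwjjjdS=>fwjdfwjdfwjjjdfwj

S => B   [S ::= B]
B => SdS   [B ::= S d S]
SdS => SjdS   [S ::= S j]
SjdS => SjjdS   [S ::= S j]
SjjdS => BjjdS   [S ::= B]
BjjdS => SdSjjdS   [B ::= S d S]
SdSjjdS => fwjdSjjdS   [S ::= f w j]
fwjdSjjdS => fwjdBjjdS   [S ::= B]
fwjdBjjdS => fwjdSdSjjdS   [B ::= S d S]
fwjdSdSjjdS => fwjdfwjdSjjdS   [S ::= f w j]
fwjdfwjdSjjdS => fwjdfwjdfwjjjdS   [S ::= f w j]
fwjdfwjdfwjjjdS => fwjdfwjdfwjjjdfwj   [S ::= f w j]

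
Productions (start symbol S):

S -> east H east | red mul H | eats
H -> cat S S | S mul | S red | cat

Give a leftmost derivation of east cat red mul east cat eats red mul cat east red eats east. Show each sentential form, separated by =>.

S => east H east   [S -> east H east]
east H east => east cat S S east   [H -> cat S S]
east cat S S east => east cat red mul H S east   [S -> red mul H]
east cat red mul H S east => east cat red mul S red S east   [H -> S red]
east cat red mul S red S east => east cat red mul east H east red S east   [S -> east H east]
east cat red mul east H east red S east => east cat red mul east cat S S east red S east   [H -> cat S S]
east cat red mul east cat S S east red S east => east cat red mul east cat eats S east red S east   [S -> eats]
east cat red mul east cat eats S east red S east => east cat red mul east cat eats red mul H east red S east   [S -> red mul H]
east cat red mul east cat eats red mul H east red S east => east cat red mul east cat eats red mul cat east red S east   [H -> cat]
east cat red mul east cat eats red mul cat east red S east => east cat red mul east cat eats red mul cat east red eats east   [S -> eats]

S => east H east => east cat S S east => east cat red mul H S east => east cat red mul S red S east => east cat red mul east H east red S east => east cat red mul east cat S S east red S east => east cat red mul east cat eats S east red S east => east cat red mul east cat eats red mul H east red S east => east cat red mul east cat eats red mul cat east red S east => east cat red mul east cat eats red mul cat east red eats east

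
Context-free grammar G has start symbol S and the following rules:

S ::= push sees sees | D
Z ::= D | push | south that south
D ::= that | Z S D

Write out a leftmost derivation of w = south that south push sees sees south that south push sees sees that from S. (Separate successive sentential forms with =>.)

S => D => Z S D => south that south S D => south that south push sees sees D => south that south push sees sees Z S D => south that south push sees sees south that south S D => south that south push sees sees south that south push sees sees D => south that south push sees sees south that south push sees sees that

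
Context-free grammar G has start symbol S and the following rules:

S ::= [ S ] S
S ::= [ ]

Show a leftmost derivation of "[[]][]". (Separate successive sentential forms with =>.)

S => [S]S   [S ::= [ S ] S]
[S]S => [[]]S   [S ::= [ ]]
[[]]S => [[]][]   [S ::= [ ]]

S => [S]S => [[]]S => [[]][]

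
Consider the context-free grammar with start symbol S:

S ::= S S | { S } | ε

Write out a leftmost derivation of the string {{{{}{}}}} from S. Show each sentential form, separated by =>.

S => {S} => {{S}} => {{SS}} => {{{S}S}} => {{{SS}S}} => {{{SSS}S}} => {{{{S}SS}S}} => {{{{}SS}S}} => {{{{}{S}S}S}} => {{{{}{}S}S}} => {{{{}{}}S}} => {{{{}{}}}}

S => {S}   [S ::= { S }]
{S} => {{S}}   [S ::= { S }]
{{S}} => {{SS}}   [S ::= S S]
{{SS}} => {{{S}S}}   [S ::= { S }]
{{{S}S}} => {{{SS}S}}   [S ::= S S]
{{{SS}S}} => {{{SSS}S}}   [S ::= S S]
{{{SSS}S}} => {{{{S}SS}S}}   [S ::= { S }]
{{{{S}SS}S}} => {{{{}SS}S}}   [S ::= ε]
{{{{}SS}S}} => {{{{}{S}S}S}}   [S ::= { S }]
{{{{}{S}S}S}} => {{{{}{}S}S}}   [S ::= ε]
{{{{}{}S}S}} => {{{{}{}}S}}   [S ::= ε]
{{{{}{}}S}} => {{{{}{}}}}   [S ::= ε]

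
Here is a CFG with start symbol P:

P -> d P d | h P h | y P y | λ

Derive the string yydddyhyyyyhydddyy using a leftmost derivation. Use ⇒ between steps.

P⇒yPy⇒yyPyy⇒yydPdyy⇒yyddPddyy⇒yydddPdddyy⇒yydddyPydddyy⇒yydddyhPhydddyy⇒yydddyhyPyhydddyy⇒yydddyhyyPyyhydddyy⇒yydddyhyyyyhydddyy

P ⇒ yPy   [P -> y P y]
yPy ⇒ yyPyy   [P -> y P y]
yyPyy ⇒ yydPdyy   [P -> d P d]
yydPdyy ⇒ yyddPddyy   [P -> d P d]
yyddPddyy ⇒ yydddPdddyy   [P -> d P d]
yydddPdddyy ⇒ yydddyPydddyy   [P -> y P y]
yydddyPydddyy ⇒ yydddyhPhydddyy   [P -> h P h]
yydddyhPhydddyy ⇒ yydddyhyPyhydddyy   [P -> y P y]
yydddyhyPyhydddyy ⇒ yydddyhyyPyyhydddyy   [P -> y P y]
yydddyhyyPyyhydddyy ⇒ yydddyhyyyyhydddyy   [P -> λ]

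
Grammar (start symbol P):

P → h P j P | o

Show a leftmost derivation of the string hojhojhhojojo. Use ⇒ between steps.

P ⇒ hPjP   [P → h P j P]
hPjP ⇒ hojP   [P → o]
hojP ⇒ hojhPjP   [P → h P j P]
hojhPjP ⇒ hojhojP   [P → o]
hojhojP ⇒ hojhojhPjP   [P → h P j P]
hojhojhPjP ⇒ hojhojhhPjPjP   [P → h P j P]
hojhojhhPjPjP ⇒ hojhojhhojPjP   [P → o]
hojhojhhojPjP ⇒ hojhojhhojojP   [P → o]
hojhojhhojojP ⇒ hojhojhhojojo   [P → o]

P⇒hPjP⇒hojP⇒hojhPjP⇒hojhojP⇒hojhojhPjP⇒hojhojhhPjPjP⇒hojhojhhojPjP⇒hojhojhhojojP⇒hojhojhhojojo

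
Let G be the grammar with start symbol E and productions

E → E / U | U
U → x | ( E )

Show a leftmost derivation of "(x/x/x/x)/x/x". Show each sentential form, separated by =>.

E=>E/U=>E/U/U=>U/U/U=>(E)/U/U=>(E/U)/U/U=>(E/U/U)/U/U=>(E/U/U/U)/U/U=>(U/U/U/U)/U/U=>(x/U/U/U)/U/U=>(x/x/U/U)/U/U=>(x/x/x/U)/U/U=>(x/x/x/x)/U/U=>(x/x/x/x)/x/U=>(x/x/x/x)/x/x

E => E/U   [E → E / U]
E/U => E/U/U   [E → E / U]
E/U/U => U/U/U   [E → U]
U/U/U => (E)/U/U   [U → ( E )]
(E)/U/U => (E/U)/U/U   [E → E / U]
(E/U)/U/U => (E/U/U)/U/U   [E → E / U]
(E/U/U)/U/U => (E/U/U/U)/U/U   [E → E / U]
(E/U/U/U)/U/U => (U/U/U/U)/U/U   [E → U]
(U/U/U/U)/U/U => (x/U/U/U)/U/U   [U → x]
(x/U/U/U)/U/U => (x/x/U/U)/U/U   [U → x]
(x/x/U/U)/U/U => (x/x/x/U)/U/U   [U → x]
(x/x/x/U)/U/U => (x/x/x/x)/U/U   [U → x]
(x/x/x/x)/U/U => (x/x/x/x)/x/U   [U → x]
(x/x/x/x)/x/U => (x/x/x/x)/x/x   [U → x]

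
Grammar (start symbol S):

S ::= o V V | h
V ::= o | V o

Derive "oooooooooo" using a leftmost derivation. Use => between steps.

S => oVV   [S ::= o V V]
oVV => oVoV   [V ::= V o]
oVoV => oVooV   [V ::= V o]
oVooV => ooooV   [V ::= o]
ooooV => ooooVo   [V ::= V o]
ooooVo => ooooVoo   [V ::= V o]
ooooVoo => ooooVooo   [V ::= V o]
ooooVooo => ooooVoooo   [V ::= V o]
ooooVoooo => ooooVooooo   [V ::= V o]
ooooVooooo => oooooooooo   [V ::= o]

S => oVV => oVoV => oVooV => ooooV => ooooVo => ooooVoo => ooooVooo => ooooVoooo => ooooVooooo => oooooooooo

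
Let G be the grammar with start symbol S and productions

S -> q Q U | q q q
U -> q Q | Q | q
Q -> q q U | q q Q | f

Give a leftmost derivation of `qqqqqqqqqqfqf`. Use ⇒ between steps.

S ⇒ qQU ⇒ qqqUU ⇒ qqqQU ⇒ qqqqqQU ⇒ qqqqqqqUU ⇒ qqqqqqqqQU ⇒ qqqqqqqqqqQU ⇒ qqqqqqqqqqfU ⇒ qqqqqqqqqqfqQ ⇒ qqqqqqqqqqfqf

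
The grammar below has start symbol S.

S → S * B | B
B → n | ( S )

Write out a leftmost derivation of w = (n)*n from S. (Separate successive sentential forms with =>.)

S => S*B   [S → S * B]
S*B => B*B   [S → B]
B*B => (S)*B   [B → ( S )]
(S)*B => (B)*B   [S → B]
(B)*B => (n)*B   [B → n]
(n)*B => (n)*n   [B → n]

S => S*B => B*B => (S)*B => (B)*B => (n)*B => (n)*n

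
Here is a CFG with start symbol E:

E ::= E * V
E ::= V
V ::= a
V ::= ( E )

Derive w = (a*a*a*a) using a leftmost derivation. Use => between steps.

E=>V=>(E)=>(E*V)=>(E*V*V)=>(E*V*V*V)=>(V*V*V*V)=>(a*V*V*V)=>(a*a*V*V)=>(a*a*a*V)=>(a*a*a*a)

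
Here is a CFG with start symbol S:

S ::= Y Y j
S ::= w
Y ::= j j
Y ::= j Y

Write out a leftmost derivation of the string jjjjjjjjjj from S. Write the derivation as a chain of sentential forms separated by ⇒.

S ⇒ YYj   [S ::= Y Y j]
YYj ⇒ jjYj   [Y ::= j j]
jjYj ⇒ jjjYj   [Y ::= j Y]
jjjYj ⇒ jjjjYj   [Y ::= j Y]
jjjjYj ⇒ jjjjjYj   [Y ::= j Y]
jjjjjYj ⇒ jjjjjjYj   [Y ::= j Y]
jjjjjjYj ⇒ jjjjjjjYj   [Y ::= j Y]
jjjjjjjYj ⇒ jjjjjjjjjj   [Y ::= j j]

S ⇒ YYj ⇒ jjYj ⇒ jjjYj ⇒ jjjjYj ⇒ jjjjjYj ⇒ jjjjjjYj ⇒ jjjjjjjYj ⇒ jjjjjjjjjj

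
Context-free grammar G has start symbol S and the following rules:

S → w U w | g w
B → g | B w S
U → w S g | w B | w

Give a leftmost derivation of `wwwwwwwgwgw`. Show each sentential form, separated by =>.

S=>wUw=>wwSgw=>wwwUwgw=>wwwwSgwgw=>wwwwwUwgwgw=>wwwwwwwgwgw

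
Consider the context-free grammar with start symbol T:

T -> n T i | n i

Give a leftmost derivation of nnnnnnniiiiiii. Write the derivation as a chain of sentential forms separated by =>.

T => nTi => nnTii => nnnTiii => nnnnTiiii => nnnnnTiiiii => nnnnnnTiiiiii => nnnnnnniiiiiii

T => nTi   [T -> n T i]
nTi => nnTii   [T -> n T i]
nnTii => nnnTiii   [T -> n T i]
nnnTiii => nnnnTiiii   [T -> n T i]
nnnnTiiii => nnnnnTiiiii   [T -> n T i]
nnnnnTiiiii => nnnnnnTiiiiii   [T -> n T i]
nnnnnnTiiiiii => nnnnnnniiiiiii   [T -> n i]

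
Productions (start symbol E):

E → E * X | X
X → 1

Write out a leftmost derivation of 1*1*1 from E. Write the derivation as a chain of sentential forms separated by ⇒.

E ⇒ E*X   [E → E * X]
E*X ⇒ E*X*X   [E → E * X]
E*X*X ⇒ X*X*X   [E → X]
X*X*X ⇒ 1*X*X   [X → 1]
1*X*X ⇒ 1*1*X   [X → 1]
1*1*X ⇒ 1*1*1   [X → 1]

E ⇒ E*X ⇒ E*X*X ⇒ X*X*X ⇒ 1*X*X ⇒ 1*1*X ⇒ 1*1*1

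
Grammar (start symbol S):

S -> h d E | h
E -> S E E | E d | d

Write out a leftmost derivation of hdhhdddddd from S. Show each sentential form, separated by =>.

S => hdE => hdSEE => hdhEE => hdhEdE => hdhSEEdE => hdhhdEEEdE => hdhhddEEdE => hdhhdddEdE => hdhhdddddE => hdhhdddddd

S => hdE   [S -> h d E]
hdE => hdSEE   [E -> S E E]
hdSEE => hdhEE   [S -> h]
hdhEE => hdhEdE   [E -> E d]
hdhEdE => hdhSEEdE   [E -> S E E]
hdhSEEdE => hdhhdEEEdE   [S -> h d E]
hdhhdEEEdE => hdhhddEEdE   [E -> d]
hdhhddEEdE => hdhhdddEdE   [E -> d]
hdhhdddEdE => hdhhdddddE   [E -> d]
hdhhdddddE => hdhhdddddd   [E -> d]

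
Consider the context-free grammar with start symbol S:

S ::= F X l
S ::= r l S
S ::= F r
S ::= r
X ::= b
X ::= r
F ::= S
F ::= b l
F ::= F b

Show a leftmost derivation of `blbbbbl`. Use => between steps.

S => FXl => FbXl => FbbXl => FbbbXl => blbbbXl => blbbbbl

S => FXl   [S ::= F X l]
FXl => FbXl   [F ::= F b]
FbXl => FbbXl   [F ::= F b]
FbbXl => FbbbXl   [F ::= F b]
FbbbXl => blbbbXl   [F ::= b l]
blbbbXl => blbbbbl   [X ::= b]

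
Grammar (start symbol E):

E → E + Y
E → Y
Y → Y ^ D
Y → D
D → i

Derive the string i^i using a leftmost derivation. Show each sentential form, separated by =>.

E => Y => Y^D => D^D => i^D => i^i

E => Y   [E → Y]
Y => Y^D   [Y → Y ^ D]
Y^D => D^D   [Y → D]
D^D => i^D   [D → i]
i^D => i^i   [D → i]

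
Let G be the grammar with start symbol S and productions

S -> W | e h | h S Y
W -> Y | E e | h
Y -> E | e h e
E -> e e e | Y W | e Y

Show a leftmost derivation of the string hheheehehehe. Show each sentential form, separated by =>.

S=>hSY=>hhSYY=>hhehYY=>hhehEY=>hhehYWY=>hhehEWY=>hheheYWY=>hheheeheWY=>hheheehehY=>hheheehehehe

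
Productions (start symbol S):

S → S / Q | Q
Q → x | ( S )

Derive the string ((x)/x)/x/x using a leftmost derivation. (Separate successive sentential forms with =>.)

S => S/Q => S/Q/Q => Q/Q/Q => (S)/Q/Q => (S/Q)/Q/Q => (Q/Q)/Q/Q => ((S)/Q)/Q/Q => ((Q)/Q)/Q/Q => ((x)/Q)/Q/Q => ((x)/x)/Q/Q => ((x)/x)/x/Q => ((x)/x)/x/x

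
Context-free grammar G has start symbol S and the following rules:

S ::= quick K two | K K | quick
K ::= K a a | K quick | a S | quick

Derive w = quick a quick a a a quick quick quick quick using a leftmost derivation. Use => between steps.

S => K K => quick K => quick a S => quick a K K => quick a K a a K => quick a quick a a K => quick a quick a a K quick => quick a quick a a K quick quick => quick a quick a a a S quick quick => quick a quick a a a K K quick quick => quick a quick a a a quick K quick quick => quick a quick a a a quick quick quick quick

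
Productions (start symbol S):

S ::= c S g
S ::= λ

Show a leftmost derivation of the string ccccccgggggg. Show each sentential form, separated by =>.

S => cSg => ccSgg => cccSggg => ccccSgggg => cccccSggggg => ccccccSgggggg => ccccccgggggg

S => cSg   [S ::= c S g]
cSg => ccSgg   [S ::= c S g]
ccSgg => cccSggg   [S ::= c S g]
cccSggg => ccccSgggg   [S ::= c S g]
ccccSgggg => cccccSggggg   [S ::= c S g]
cccccSggggg => ccccccSgggggg   [S ::= c S g]
ccccccSgggggg => ccccccgggggg   [S ::= λ]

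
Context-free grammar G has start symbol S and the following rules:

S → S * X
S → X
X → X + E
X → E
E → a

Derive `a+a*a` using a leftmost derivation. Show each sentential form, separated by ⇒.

S ⇒ S*X ⇒ X*X ⇒ X+E*X ⇒ E+E*X ⇒ a+E*X ⇒ a+a*X ⇒ a+a*E ⇒ a+a*a

S ⇒ S*X   [S → S * X]
S*X ⇒ X*X   [S → X]
X*X ⇒ X+E*X   [X → X + E]
X+E*X ⇒ E+E*X   [X → E]
E+E*X ⇒ a+E*X   [E → a]
a+E*X ⇒ a+a*X   [E → a]
a+a*X ⇒ a+a*E   [X → E]
a+a*E ⇒ a+a*a   [E → a]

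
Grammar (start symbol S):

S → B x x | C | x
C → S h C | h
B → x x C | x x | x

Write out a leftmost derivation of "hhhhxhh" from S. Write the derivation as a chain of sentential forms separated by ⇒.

S ⇒ C   [S → C]
C ⇒ ShC   [C → S h C]
ShC ⇒ ChC   [S → C]
ChC ⇒ ShChC   [C → S h C]
ShChC ⇒ ChChC   [S → C]
ChChC ⇒ hhChC   [C → h]
hhChC ⇒ hhhhC   [C → h]
hhhhC ⇒ hhhhShC   [C → S h C]
hhhhShC ⇒ hhhhxhC   [S → x]
hhhhxhC ⇒ hhhhxhh   [C → h]

S ⇒ C ⇒ ShC ⇒ ChC ⇒ ShChC ⇒ ChChC ⇒ hhChC ⇒ hhhhC ⇒ hhhhShC ⇒ hhhhxhC ⇒ hhhhxhh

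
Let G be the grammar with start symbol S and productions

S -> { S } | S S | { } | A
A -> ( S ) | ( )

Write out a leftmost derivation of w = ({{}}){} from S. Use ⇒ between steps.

S⇒SS⇒AS⇒(S)S⇒({S})S⇒({{}})S⇒({{}}){}

S ⇒ SS   [S -> S S]
SS ⇒ AS   [S -> A]
AS ⇒ (S)S   [A -> ( S )]
(S)S ⇒ ({S})S   [S -> { S }]
({S})S ⇒ ({{}})S   [S -> { }]
({{}})S ⇒ ({{}}){}   [S -> { }]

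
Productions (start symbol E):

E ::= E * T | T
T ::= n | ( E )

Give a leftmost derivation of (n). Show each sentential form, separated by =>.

E => T   [E ::= T]
T => (E)   [T ::= ( E )]
(E) => (T)   [E ::= T]
(T) => (n)   [T ::= n]

E => T => (E) => (T) => (n)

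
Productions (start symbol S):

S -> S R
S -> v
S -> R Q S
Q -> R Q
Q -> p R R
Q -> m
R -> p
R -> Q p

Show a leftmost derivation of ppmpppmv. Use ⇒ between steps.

S⇒RQS⇒QpQS⇒pRRpQS⇒pQpRpQS⇒pRQpRpQS⇒ppQpRpQS⇒ppmpRpQS⇒ppmpppQS⇒ppmpppmS⇒ppmpppmv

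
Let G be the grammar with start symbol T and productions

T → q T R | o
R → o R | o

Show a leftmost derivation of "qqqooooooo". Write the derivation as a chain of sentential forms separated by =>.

T => qTR => qqTRR => qqqTRRR => qqqoRRR => qqqooRRR => qqqoooRR => qqqooooR => qqqoooooR => qqqooooooR => qqqooooooo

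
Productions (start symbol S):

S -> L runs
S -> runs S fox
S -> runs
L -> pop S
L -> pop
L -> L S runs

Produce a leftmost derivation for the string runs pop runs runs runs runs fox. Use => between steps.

S => runs S fox   [S -> runs S fox]
runs S fox => runs L runs fox   [S -> L runs]
runs L runs fox => runs L S runs runs fox   [L -> L S runs]
runs L S runs runs fox => runs pop S S runs runs fox   [L -> pop S]
runs pop S S runs runs fox => runs pop runs S runs runs fox   [S -> runs]
runs pop runs S runs runs fox => runs pop runs runs runs runs fox   [S -> runs]

S => runs S fox => runs L runs fox => runs L S runs runs fox => runs pop S S runs runs fox => runs pop runs S runs runs fox => runs pop runs runs runs runs fox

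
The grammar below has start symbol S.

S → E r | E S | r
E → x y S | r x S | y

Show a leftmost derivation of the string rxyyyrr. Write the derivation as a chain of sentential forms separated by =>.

S => Er => rxSr => rxESr => rxySr => rxyESr => rxyySr => rxyyESr => rxyyySr => rxyyyrr

S => Er   [S → E r]
Er => rxSr   [E → r x S]
rxSr => rxESr   [S → E S]
rxESr => rxySr   [E → y]
rxySr => rxyESr   [S → E S]
rxyESr => rxyySr   [E → y]
rxyySr => rxyyESr   [S → E S]
rxyyESr => rxyyySr   [E → y]
rxyyySr => rxyyyrr   [S → r]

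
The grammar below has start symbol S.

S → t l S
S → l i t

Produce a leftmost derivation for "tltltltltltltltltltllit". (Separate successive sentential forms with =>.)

S => tlS => tltlS => tltltlS => tltltltlS => tltltltltlS => tltltltltltlS => tltltltltltltlS => tltltltltltltltlS => tltltltltltltltltlS => tltltltltltltltltltlS => tltltltltltltltltltllit

S => tlS   [S → t l S]
tlS => tltlS   [S → t l S]
tltlS => tltltlS   [S → t l S]
tltltlS => tltltltlS   [S → t l S]
tltltltlS => tltltltltlS   [S → t l S]
tltltltltlS => tltltltltltlS   [S → t l S]
tltltltltltlS => tltltltltltltlS   [S → t l S]
tltltltltltltlS => tltltltltltltltlS   [S → t l S]
tltltltltltltltlS => tltltltltltltltltlS   [S → t l S]
tltltltltltltltltlS => tltltltltltltltltltlS   [S → t l S]
tltltltltltltltltltlS => tltltltltltltltltltllit   [S → l i t]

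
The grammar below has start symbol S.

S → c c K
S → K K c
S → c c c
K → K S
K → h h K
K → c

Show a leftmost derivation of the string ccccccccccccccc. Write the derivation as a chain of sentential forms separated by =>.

S => KKc => KSKc => cSKc => cKKcKc => cKSKcKc => ccSKcKc => ccccKKcKc => ccccKSKcKc => ccccKSSKcKc => cccccSSKcKc => ccccccccSKcKc => cccccccccccKcKc => cccccccccccccKc => ccccccccccccccc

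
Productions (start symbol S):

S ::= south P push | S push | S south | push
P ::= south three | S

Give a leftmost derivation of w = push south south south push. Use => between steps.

S => S push   [S ::= S push]
S push => S south push   [S ::= S south]
S south push => S south south push   [S ::= S south]
S south south push => S south south south push   [S ::= S south]
S south south south push => push south south south push   [S ::= push]

S => S push => S south push => S south south push => S south south south push => push south south south push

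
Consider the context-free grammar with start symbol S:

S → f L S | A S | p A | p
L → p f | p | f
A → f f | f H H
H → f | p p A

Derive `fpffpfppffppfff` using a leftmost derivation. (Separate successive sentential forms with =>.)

S => fLS => fpS => fpAS => fpffS => fpffpA => fpffpfHH => fpffpfppAH => fpffpfppfHHH => fpffpfppffHH => fpffpfppffppAH => fpffpfppffppffH => fpffpfppffppfff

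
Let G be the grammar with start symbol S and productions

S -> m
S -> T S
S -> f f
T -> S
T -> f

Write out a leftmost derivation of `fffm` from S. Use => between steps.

S=>TS=>SS=>TSS=>fSS=>fffS=>fffm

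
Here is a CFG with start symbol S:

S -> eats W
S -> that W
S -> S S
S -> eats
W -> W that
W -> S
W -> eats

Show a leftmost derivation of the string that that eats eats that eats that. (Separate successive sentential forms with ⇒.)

S ⇒ that W   [S -> that W]
that W ⇒ that S   [W -> S]
that S ⇒ that S S   [S -> S S]
that S S ⇒ that that W S   [S -> that W]
that that W S ⇒ that that eats S   [W -> eats]
that that eats S ⇒ that that eats eats W   [S -> eats W]
that that eats eats W ⇒ that that eats eats S   [W -> S]
that that eats eats S ⇒ that that eats eats that W   [S -> that W]
that that eats eats that W ⇒ that that eats eats that W that   [W -> W that]
that that eats eats that W that ⇒ that that eats eats that eats that   [W -> eats]

S ⇒ that W ⇒ that S ⇒ that S S ⇒ that that W S ⇒ that that eats S ⇒ that that eats eats W ⇒ that that eats eats S ⇒ that that eats eats that W ⇒ that that eats eats that W that ⇒ that that eats eats that eats that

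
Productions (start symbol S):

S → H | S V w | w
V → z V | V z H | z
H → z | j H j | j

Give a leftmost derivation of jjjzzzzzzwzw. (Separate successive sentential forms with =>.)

S => SVw => SVwVw => HVwVw => jHjVwVw => jjjVwVw => jjjVzHwVw => jjjVzHzHwVw => jjjzVzHzHwVw => jjjzzzHzHwVw => jjjzzzzzHwVw => jjjzzzzzzwVw => jjjzzzzzzwzw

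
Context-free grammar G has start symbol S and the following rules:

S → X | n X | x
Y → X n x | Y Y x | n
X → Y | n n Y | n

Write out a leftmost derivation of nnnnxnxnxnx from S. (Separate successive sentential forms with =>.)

S=>X=>Y=>YYx=>XnxYx=>nnYnxYx=>nnYYxnxYx=>nnYYxYxnxYx=>nnnYxYxnxYx=>nnnnxYxnxYx=>nnnnxnxnxYx=>nnnnxnxnxnx

S => X   [S → X]
X => Y   [X → Y]
Y => YYx   [Y → Y Y x]
YYx => XnxYx   [Y → X n x]
XnxYx => nnYnxYx   [X → n n Y]
nnYnxYx => nnYYxnxYx   [Y → Y Y x]
nnYYxnxYx => nnYYxYxnxYx   [Y → Y Y x]
nnYYxYxnxYx => nnnYxYxnxYx   [Y → n]
nnnYxYxnxYx => nnnnxYxnxYx   [Y → n]
nnnnxYxnxYx => nnnnxnxnxYx   [Y → n]
nnnnxnxnxYx => nnnnxnxnxnx   [Y → n]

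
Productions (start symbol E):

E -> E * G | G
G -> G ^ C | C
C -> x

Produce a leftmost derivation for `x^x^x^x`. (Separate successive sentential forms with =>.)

E => G => G^C => G^C^C => G^C^C^C => C^C^C^C => x^C^C^C => x^x^C^C => x^x^x^C => x^x^x^x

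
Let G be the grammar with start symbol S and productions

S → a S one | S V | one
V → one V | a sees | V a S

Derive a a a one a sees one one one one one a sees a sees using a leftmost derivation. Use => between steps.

S => S V => S V V => a S one V V => a a S one one V V => a a a S one one one V V => a a a S V one one one V V => a a a one V one one one V V => a a a one a sees one one one V V => a a a one a sees one one one one V V => a a a one a sees one one one one one V V => a a a one a sees one one one one one a sees V => a a a one a sees one one one one one a sees a sees

S => S V   [S → S V]
S V => S V V   [S → S V]
S V V => a S one V V   [S → a S one]
a S one V V => a a S one one V V   [S → a S one]
a a S one one V V => a a a S one one one V V   [S → a S one]
a a a S one one one V V => a a a S V one one one V V   [S → S V]
a a a S V one one one V V => a a a one V one one one V V   [S → one]
a a a one V one one one V V => a a a one a sees one one one V V   [V → a sees]
a a a one a sees one one one V V => a a a one a sees one one one one V V   [V → one V]
a a a one a sees one one one one V V => a a a one a sees one one one one one V V   [V → one V]
a a a one a sees one one one one one V V => a a a one a sees one one one one one a sees V   [V → a sees]
a a a one a sees one one one one one a sees V => a a a one a sees one one one one one a sees a sees   [V → a sees]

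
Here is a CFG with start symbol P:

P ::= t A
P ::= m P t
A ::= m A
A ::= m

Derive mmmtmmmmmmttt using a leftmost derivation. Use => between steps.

P => mPt   [P ::= m P t]
mPt => mmPtt   [P ::= m P t]
mmPtt => mmmPttt   [P ::= m P t]
mmmPttt => mmmtAttt   [P ::= t A]
mmmtAttt => mmmtmAttt   [A ::= m A]
mmmtmAttt => mmmtmmAttt   [A ::= m A]
mmmtmmAttt => mmmtmmmAttt   [A ::= m A]
mmmtmmmAttt => mmmtmmmmAttt   [A ::= m A]
mmmtmmmmAttt => mmmtmmmmmAttt   [A ::= m A]
mmmtmmmmmAttt => mmmtmmmmmmttt   [A ::= m]

P => mPt => mmPtt => mmmPttt => mmmtAttt => mmmtmAttt => mmmtmmAttt => mmmtmmmAttt => mmmtmmmmAttt => mmmtmmmmmAttt => mmmtmmmmmmttt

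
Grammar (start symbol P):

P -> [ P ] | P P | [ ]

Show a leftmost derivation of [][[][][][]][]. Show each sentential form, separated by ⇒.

P ⇒ PP   [P -> P P]
PP ⇒ []P   [P -> [ ]]
[]P ⇒ []PP   [P -> P P]
[]PP ⇒ [][P]P   [P -> [ P ]]
[][P]P ⇒ [][PP]P   [P -> P P]
[][PP]P ⇒ [][PPP]P   [P -> P P]
[][PPP]P ⇒ [][PPPP]P   [P -> P P]
[][PPPP]P ⇒ [][[]PPP]P   [P -> [ ]]
[][[]PPP]P ⇒ [][[][]PP]P   [P -> [ ]]
[][[][]PP]P ⇒ [][[][][]P]P   [P -> [ ]]
[][[][][]P]P ⇒ [][[][][][]]P   [P -> [ ]]
[][[][][][]]P ⇒ [][[][][][]][]   [P -> [ ]]

P ⇒ PP ⇒ []P ⇒ []PP ⇒ [][P]P ⇒ [][PP]P ⇒ [][PPP]P ⇒ [][PPPP]P ⇒ [][[]PPP]P ⇒ [][[][]PP]P ⇒ [][[][][]P]P ⇒ [][[][][][]]P ⇒ [][[][][][]][]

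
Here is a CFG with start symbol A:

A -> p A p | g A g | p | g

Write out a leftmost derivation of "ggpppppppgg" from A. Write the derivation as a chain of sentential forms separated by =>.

A => gAg   [A -> g A g]
gAg => ggAgg   [A -> g A g]
ggAgg => ggpApgg   [A -> p A p]
ggpApgg => ggppAppgg   [A -> p A p]
ggppAppgg => ggpppApppgg   [A -> p A p]
ggpppApppgg => ggpppppppgg   [A -> p]

A => gAg => ggAgg => ggpApgg => ggppAppgg => ggpppApppgg => ggpppppppgg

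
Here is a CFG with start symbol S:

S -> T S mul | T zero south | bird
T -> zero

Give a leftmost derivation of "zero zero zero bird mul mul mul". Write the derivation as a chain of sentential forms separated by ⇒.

S ⇒ T S mul   [S -> T S mul]
T S mul ⇒ zero S mul   [T -> zero]
zero S mul ⇒ zero T S mul mul   [S -> T S mul]
zero T S mul mul ⇒ zero zero S mul mul   [T -> zero]
zero zero S mul mul ⇒ zero zero T S mul mul mul   [S -> T S mul]
zero zero T S mul mul mul ⇒ zero zero zero S mul mul mul   [T -> zero]
zero zero zero S mul mul mul ⇒ zero zero zero bird mul mul mul   [S -> bird]

S ⇒ T S mul ⇒ zero S mul ⇒ zero T S mul mul ⇒ zero zero S mul mul ⇒ zero zero T S mul mul mul ⇒ zero zero zero S mul mul mul ⇒ zero zero zero bird mul mul mul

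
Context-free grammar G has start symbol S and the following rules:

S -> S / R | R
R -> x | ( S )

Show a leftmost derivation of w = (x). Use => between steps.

S => R => (S) => (R) => (x)

S => R   [S -> R]
R => (S)   [R -> ( S )]
(S) => (R)   [S -> R]
(R) => (x)   [R -> x]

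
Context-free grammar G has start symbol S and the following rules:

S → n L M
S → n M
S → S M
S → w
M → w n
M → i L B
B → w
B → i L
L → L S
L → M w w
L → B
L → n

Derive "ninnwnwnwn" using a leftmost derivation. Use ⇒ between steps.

S⇒SM⇒nLMM⇒nBMM⇒niLMM⇒niLSMM⇒ninSMM⇒ninnMMM⇒ninnwnMM⇒ninnwnwnM⇒ninnwnwnwn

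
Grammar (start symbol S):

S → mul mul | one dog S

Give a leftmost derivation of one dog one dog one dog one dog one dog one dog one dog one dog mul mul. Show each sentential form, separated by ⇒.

S ⇒ one dog S ⇒ one dog one dog S ⇒ one dog one dog one dog S ⇒ one dog one dog one dog one dog S ⇒ one dog one dog one dog one dog one dog S ⇒ one dog one dog one dog one dog one dog one dog S ⇒ one dog one dog one dog one dog one dog one dog one dog S ⇒ one dog one dog one dog one dog one dog one dog one dog one dog S ⇒ one dog one dog one dog one dog one dog one dog one dog one dog mul mul

S ⇒ one dog S   [S → one dog S]
one dog S ⇒ one dog one dog S   [S → one dog S]
one dog one dog S ⇒ one dog one dog one dog S   [S → one dog S]
one dog one dog one dog S ⇒ one dog one dog one dog one dog S   [S → one dog S]
one dog one dog one dog one dog S ⇒ one dog one dog one dog one dog one dog S   [S → one dog S]
one dog one dog one dog one dog one dog S ⇒ one dog one dog one dog one dog one dog one dog S   [S → one dog S]
one dog one dog one dog one dog one dog one dog S ⇒ one dog one dog one dog one dog one dog one dog one dog S   [S → one dog S]
one dog one dog one dog one dog one dog one dog one dog S ⇒ one dog one dog one dog one dog one dog one dog one dog one dog S   [S → one dog S]
one dog one dog one dog one dog one dog one dog one dog one dog S ⇒ one dog one dog one dog one dog one dog one dog one dog one dog mul mul   [S → mul mul]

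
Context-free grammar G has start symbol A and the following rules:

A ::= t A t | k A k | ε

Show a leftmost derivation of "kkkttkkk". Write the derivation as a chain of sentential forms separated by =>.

A=>kAk=>kkAkk=>kkkAkkk=>kkktAtkkk=>kkkttkkk

A => kAk   [A ::= k A k]
kAk => kkAkk   [A ::= k A k]
kkAkk => kkkAkkk   [A ::= k A k]
kkkAkkk => kkktAtkkk   [A ::= t A t]
kkktAtkkk => kkkttkkk   [A ::= ε]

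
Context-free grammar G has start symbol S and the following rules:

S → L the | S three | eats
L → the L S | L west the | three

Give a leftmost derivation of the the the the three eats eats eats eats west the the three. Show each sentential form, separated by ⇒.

S ⇒ S three ⇒ L the three ⇒ L west the the three ⇒ the L S west the the three ⇒ the the L S S west the the three ⇒ the the the L S S S west the the three ⇒ the the the the L S S S S west the the three ⇒ the the the the three S S S S west the the three ⇒ the the the the three eats S S S west the the three ⇒ the the the the three eats eats S S west the the three ⇒ the the the the three eats eats eats S west the the three ⇒ the the the the three eats eats eats eats west the the three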